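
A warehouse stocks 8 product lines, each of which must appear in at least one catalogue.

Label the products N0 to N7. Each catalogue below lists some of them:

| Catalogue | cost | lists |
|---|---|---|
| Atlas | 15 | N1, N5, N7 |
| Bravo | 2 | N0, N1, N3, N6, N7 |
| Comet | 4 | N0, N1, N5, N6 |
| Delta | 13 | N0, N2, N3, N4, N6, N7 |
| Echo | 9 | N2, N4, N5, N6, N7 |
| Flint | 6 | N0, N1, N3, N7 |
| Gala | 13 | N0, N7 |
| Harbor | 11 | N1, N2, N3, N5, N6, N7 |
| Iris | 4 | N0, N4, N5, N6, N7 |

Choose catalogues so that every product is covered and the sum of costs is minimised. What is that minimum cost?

11

Bravo, Echo together cover every product (Bravo ∪ Echo = {N0, N1, N2, N3, N4, N5, N6, N7}); total cost 2 + 9 = 11.
The greedy pick Bravo, Iris, Echo costs 15; no covering selection beats 11.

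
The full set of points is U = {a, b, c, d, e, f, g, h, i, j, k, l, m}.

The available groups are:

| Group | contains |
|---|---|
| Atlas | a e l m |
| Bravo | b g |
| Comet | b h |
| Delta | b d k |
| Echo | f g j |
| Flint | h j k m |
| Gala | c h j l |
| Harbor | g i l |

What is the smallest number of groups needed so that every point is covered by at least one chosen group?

Atlas, Delta, Echo, Gala, and Harbor cover everything between them: the union {a, b, c, d, e, f, g, h, i, j, k, l, m} is all of U.
No 4 of the 8 groups cover everything (all 70 combinations miss at least one point), so 5 is optimal.

5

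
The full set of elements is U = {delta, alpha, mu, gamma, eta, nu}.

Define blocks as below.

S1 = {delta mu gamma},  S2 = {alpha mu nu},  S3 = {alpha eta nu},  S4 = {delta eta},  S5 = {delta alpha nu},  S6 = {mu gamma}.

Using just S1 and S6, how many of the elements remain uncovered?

3

Union of S1, S6 = {delta, mu, gamma}.
Not covered: alpha, eta, nu — 3 elements.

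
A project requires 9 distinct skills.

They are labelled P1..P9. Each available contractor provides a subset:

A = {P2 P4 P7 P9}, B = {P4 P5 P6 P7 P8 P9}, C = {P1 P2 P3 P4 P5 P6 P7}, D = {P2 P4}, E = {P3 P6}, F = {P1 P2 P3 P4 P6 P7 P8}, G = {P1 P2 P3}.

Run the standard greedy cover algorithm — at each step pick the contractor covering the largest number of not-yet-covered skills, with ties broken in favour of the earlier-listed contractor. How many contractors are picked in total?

2

Greedy: pick C (covers 7 new) → pick B (covers 2 new). Total picks: 2.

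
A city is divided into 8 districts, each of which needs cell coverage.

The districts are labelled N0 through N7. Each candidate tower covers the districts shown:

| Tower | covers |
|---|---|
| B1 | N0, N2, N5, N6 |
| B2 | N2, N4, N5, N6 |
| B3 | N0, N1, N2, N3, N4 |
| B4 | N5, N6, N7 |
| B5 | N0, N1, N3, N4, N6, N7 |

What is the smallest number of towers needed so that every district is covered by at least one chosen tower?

2

B2 and B5 together: B2 ∪ B5 = {N0, N1, N2, N3, N4, N5, N6, N7} — every district is covered.
No single tower has all 8 districts (the largest, B5, has 6), so 2 is optimal.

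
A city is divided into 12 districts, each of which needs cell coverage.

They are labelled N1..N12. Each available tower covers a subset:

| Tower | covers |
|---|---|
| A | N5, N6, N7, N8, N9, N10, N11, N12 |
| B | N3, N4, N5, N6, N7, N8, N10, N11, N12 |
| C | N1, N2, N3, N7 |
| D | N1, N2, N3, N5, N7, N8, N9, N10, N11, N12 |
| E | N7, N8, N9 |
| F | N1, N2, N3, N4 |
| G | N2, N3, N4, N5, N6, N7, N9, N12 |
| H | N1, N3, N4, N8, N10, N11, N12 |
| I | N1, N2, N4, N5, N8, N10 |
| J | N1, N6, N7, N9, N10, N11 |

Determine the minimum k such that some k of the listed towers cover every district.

2

A and F together: A ∪ F = {N1, N2, N3, N4, N5, N6, N7, N8, N9, N10, N11, N12} — every district is covered.
No single tower has all 12 districts (the largest, D, has 10), so 2 is optimal.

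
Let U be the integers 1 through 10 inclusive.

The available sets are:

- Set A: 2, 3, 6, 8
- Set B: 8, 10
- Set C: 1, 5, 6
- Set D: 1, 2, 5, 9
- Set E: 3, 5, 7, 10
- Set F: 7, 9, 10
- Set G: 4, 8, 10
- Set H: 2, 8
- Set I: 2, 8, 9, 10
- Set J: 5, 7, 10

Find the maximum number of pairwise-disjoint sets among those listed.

3

C, F, H are pairwise disjoint (C={1,5,6}; F={7,9,10}; H={2,8}).
Every remaining set overlaps one of these, and no 4 of the listed sets are pairwise disjoint, so 3 is the maximum.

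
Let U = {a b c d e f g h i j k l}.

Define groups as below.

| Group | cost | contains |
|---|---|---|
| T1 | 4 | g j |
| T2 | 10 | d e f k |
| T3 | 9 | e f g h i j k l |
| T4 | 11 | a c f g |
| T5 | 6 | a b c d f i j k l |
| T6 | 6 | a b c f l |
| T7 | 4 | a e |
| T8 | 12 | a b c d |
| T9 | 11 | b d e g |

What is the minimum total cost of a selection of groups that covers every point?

15

T3, T5 together cover every point (T3 ∪ T5 = {a, b, c, d, e, f, g, h, i, j, k, l}); total cost 9 + 6 = 15.
No covering selection has total cost below 15.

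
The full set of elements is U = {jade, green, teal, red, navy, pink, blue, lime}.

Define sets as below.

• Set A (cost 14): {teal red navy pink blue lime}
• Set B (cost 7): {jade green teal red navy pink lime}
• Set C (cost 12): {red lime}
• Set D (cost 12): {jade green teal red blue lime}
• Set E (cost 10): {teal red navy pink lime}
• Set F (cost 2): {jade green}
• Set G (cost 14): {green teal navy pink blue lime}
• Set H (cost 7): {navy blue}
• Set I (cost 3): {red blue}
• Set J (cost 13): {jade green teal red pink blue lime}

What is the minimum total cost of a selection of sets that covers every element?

B, I together cover every element (B ∪ I = {jade, green, teal, red, navy, pink, blue, lime}); total cost 7 + 3 = 10.
No covering selection has total cost below 10.

10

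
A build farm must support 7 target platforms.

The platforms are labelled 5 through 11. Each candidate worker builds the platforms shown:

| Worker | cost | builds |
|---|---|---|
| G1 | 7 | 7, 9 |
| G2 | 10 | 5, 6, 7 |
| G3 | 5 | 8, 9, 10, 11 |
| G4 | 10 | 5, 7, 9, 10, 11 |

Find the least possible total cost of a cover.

G2, G3 together cover every platform (G2 ∪ G3 = {5, 6, 7, 8, 9, 10, 11}); total cost 10 + 5 = 15.
No covering selection has total cost below 15.

15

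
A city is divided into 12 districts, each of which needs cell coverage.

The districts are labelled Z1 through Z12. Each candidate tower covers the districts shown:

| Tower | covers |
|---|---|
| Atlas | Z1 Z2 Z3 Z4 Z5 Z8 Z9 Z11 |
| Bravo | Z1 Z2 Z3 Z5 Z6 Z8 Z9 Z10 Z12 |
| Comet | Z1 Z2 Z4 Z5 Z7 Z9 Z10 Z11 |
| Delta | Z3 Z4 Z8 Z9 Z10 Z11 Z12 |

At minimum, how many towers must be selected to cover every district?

Take {Bravo, Comet}. Their union is {Z1, Z2, Z3, Z4, Z5, Z6, Z7, Z8, Z9, Z10, Z11, Z12}, which is all 12 districts.
No single tower has all 12 districts (the largest, Bravo, has 9), so 2 is optimal.

2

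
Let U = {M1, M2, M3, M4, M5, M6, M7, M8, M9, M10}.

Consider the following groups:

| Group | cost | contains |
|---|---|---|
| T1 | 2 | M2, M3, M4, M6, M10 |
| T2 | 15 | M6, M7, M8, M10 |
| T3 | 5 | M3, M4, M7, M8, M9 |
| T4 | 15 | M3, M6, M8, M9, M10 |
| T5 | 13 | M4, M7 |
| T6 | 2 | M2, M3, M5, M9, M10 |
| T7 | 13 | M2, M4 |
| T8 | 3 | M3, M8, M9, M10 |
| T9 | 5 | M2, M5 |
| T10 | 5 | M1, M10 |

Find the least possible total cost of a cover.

14

T1, T3, T6, T10 together cover every item (T1 ∪ T3 ∪ T6 ∪ T10 = {M1, M2, M3, M4, M5, M6, M7, M8, M9, M10}); total cost 2 + 5 + 2 + 5 = 14.
No covering selection has total cost below 14.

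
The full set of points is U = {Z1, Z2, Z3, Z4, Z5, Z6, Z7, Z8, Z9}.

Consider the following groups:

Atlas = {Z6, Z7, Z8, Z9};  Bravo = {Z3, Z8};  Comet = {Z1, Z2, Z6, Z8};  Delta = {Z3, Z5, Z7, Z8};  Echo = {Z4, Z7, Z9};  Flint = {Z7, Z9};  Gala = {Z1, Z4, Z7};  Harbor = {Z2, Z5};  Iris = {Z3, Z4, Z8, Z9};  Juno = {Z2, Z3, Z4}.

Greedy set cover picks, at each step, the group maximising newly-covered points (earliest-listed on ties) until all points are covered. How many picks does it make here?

4

Greedy: pick Atlas (covers 4 new) → pick Juno (covers 3 new) → pick Comet (covers 1 new) → pick Delta (covers 1 new). Total picks: 4.
(The true minimum cover uses only 3 groups, so greedy is not optimal here.)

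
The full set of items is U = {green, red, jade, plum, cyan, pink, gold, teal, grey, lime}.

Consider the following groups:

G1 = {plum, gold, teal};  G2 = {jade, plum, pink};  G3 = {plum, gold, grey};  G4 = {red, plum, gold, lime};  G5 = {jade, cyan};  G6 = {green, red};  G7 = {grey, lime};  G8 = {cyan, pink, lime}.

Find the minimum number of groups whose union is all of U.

5

G1 and G2 and G3 and G6 and G8 together: G1 ∪ G2 ∪ G3 ∪ G6 ∪ G8 = {green, red, jade, plum, cyan, pink, gold, teal, grey, lime} — every item is covered.
No 4 of the 8 groups cover everything (all 70 combinations miss at least one item), so 5 is optimal.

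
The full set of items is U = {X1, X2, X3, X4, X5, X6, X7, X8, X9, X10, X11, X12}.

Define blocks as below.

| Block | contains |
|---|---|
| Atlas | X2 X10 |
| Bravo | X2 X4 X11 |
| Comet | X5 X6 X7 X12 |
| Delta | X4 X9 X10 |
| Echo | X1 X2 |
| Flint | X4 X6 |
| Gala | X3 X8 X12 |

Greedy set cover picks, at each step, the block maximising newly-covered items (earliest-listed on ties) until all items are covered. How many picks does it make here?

5

Greedy: pick Comet (covers 4 new) → pick Bravo (covers 3 new) → pick Delta (covers 2 new) → pick Gala (covers 2 new) → pick Echo (covers 1 new). Total picks: 5.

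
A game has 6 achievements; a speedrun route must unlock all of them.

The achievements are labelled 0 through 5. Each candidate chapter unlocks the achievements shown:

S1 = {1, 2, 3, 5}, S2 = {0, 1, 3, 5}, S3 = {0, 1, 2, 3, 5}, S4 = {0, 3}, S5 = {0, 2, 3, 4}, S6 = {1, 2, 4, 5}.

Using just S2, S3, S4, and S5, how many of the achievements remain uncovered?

Union of S2, S3, S4, S5 = {0, 1, 2, 3, 4, 5} — that's every achievement, so 0 are uncovered.

0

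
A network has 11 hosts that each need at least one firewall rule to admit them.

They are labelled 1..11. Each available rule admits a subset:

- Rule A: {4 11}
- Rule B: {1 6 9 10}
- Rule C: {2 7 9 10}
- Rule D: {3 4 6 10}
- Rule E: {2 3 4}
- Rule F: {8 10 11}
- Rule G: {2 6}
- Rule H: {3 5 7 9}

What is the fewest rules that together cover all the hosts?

4

B and E and F and H together: B ∪ E ∪ F ∪ H = {1, 2, 3, 4, 5, 6, 7, 8, 9, 10, 11} — every host is covered.
Only B contains 1, so B is forced; the remaining 7 hosts need at least 3 more rules (each remaining rule adds at most 3) — so at least 4 rules are needed, and 4 is optimal.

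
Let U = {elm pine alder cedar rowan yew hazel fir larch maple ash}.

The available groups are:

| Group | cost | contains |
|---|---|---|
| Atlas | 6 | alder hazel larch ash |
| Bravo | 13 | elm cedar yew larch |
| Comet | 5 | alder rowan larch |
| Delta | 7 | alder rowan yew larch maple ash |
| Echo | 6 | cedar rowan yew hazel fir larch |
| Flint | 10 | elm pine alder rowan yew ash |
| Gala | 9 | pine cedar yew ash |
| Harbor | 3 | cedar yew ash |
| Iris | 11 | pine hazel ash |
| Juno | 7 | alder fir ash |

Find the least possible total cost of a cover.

23

Delta, Echo, Flint together cover every point (Delta ∪ Echo ∪ Flint = {elm, pine, alder, cedar, rowan, yew, hazel, fir, larch, maple, ash}); total cost 7 + 6 + 10 = 23.
No covering selection has total cost below 23.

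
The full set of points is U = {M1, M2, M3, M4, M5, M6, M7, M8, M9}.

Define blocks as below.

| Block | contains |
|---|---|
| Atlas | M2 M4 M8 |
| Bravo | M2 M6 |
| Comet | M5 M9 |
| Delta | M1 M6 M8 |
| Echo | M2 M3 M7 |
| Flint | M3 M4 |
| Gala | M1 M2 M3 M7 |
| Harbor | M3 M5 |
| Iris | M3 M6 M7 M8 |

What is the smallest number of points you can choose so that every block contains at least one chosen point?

4

Take H = {M2, M4, M5, M6}. Each listed block contains at least one of these, so H is a hitting set of size 4.
No choice of 3 points meets every block, so 4 is the minimum.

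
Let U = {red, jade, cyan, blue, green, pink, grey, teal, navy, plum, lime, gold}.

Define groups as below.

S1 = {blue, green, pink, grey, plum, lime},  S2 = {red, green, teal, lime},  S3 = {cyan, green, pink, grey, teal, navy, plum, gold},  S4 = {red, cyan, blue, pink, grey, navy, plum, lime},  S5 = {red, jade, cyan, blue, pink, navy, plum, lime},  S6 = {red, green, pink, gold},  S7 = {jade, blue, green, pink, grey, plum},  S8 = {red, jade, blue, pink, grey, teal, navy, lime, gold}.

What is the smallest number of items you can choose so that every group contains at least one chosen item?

Take H = {red, grey}. Each listed group contains at least one of these, so H is a hitting set of size 2.
No single item lies in every group, so at least 2 are needed and 2 is optimal.

2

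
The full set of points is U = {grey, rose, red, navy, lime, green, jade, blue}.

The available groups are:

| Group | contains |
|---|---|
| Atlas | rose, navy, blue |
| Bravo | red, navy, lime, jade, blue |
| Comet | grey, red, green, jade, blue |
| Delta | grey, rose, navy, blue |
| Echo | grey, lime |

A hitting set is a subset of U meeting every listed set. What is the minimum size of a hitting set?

The 2 points {lime, blue} hit every group.
The groups Atlas, Echo are pairwise disjoint, so any hitting set needs a separate point for each — at least 2. Hence 2 is optimal.

2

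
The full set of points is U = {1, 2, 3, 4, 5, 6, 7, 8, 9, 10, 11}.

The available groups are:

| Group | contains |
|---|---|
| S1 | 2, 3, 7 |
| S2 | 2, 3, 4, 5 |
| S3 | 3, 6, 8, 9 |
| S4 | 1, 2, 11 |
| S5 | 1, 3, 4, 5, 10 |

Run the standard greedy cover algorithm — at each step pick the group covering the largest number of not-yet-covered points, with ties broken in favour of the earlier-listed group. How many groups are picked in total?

4

Greedy: pick S5 (covers 5 new) → pick S3 (covers 3 new) → pick S1 (covers 2 new) → pick S4 (covers 1 new). Total picks: 4.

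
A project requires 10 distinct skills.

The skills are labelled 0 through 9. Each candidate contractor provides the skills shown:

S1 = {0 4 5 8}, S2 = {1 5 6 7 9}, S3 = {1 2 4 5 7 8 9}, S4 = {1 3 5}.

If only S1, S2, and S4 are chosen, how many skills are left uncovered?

1

Union of S1, S2, S4 = {0, 1, 3, 4, 5, 6, 7, 8, 9}.
Not covered: 2 — 1 skill.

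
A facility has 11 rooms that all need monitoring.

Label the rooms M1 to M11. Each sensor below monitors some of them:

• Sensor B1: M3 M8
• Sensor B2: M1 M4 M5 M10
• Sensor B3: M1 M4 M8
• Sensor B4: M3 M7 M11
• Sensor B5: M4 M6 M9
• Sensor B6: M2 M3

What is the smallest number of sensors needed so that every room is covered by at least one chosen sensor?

Take {B2, B3, B4, B5, B6}. Their union is {M1, M2, M3, M4, M5, M6, M7, M8, M9, M10, M11}, which is all 11 rooms.
No 4 of the 6 sensors cover everything (all 15 combinations miss at least one room), so 5 is optimal.

5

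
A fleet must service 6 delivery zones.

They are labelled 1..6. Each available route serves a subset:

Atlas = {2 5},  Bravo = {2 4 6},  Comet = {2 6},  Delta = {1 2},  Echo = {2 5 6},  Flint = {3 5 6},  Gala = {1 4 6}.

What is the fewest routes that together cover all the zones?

Take {Echo, Flint, Gala}. Their union is {1, 2, 3, 4, 5, 6}, which is all 6 zones.
Only Flint contains 3, so Flint is forced; the remaining 3 zones need at least 2 more routes (each remaining route adds at most 2) — so at least 3 routes are needed, and 3 is optimal.

3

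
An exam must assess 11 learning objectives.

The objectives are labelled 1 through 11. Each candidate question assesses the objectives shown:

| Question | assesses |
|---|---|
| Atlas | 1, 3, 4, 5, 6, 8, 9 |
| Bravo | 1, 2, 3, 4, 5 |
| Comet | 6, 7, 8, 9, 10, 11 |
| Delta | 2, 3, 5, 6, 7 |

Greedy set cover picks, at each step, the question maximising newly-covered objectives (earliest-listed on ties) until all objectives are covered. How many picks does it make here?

3

Greedy: pick Atlas (covers 7 new) → pick Comet (covers 3 new) → pick Bravo (covers 1 new). Total picks: 3.
(The true minimum cover uses only 2 questions, so greedy is not optimal here.)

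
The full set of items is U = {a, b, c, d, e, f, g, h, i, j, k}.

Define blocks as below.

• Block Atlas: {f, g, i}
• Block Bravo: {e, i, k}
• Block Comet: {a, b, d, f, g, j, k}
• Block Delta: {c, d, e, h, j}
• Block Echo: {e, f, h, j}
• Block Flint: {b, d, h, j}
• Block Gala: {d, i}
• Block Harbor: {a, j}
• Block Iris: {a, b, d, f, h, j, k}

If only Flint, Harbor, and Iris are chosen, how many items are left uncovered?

Union of Flint, Harbor, Iris = {a, b, d, f, h, j, k}.
Not covered: c, e, g, i — 4 items.

4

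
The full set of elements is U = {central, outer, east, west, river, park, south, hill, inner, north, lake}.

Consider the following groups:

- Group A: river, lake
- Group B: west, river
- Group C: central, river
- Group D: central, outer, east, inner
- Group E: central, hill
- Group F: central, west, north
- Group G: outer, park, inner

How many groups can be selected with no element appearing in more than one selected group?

3

A, F, G are pairwise disjoint (A={river,lake}; F={central,west,north}; G={outer,park,inner}).
Every remaining group overlaps one of these, and no 4 of the listed groups are pairwise disjoint, so 3 is the maximum.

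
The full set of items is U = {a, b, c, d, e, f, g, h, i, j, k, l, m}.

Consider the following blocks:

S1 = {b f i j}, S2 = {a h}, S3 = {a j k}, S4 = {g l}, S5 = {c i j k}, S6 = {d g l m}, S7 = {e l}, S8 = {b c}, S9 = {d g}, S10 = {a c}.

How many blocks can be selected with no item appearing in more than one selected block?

4

S1, S2, S7, S9 are pairwise disjoint (S1={b,f,i,j}; S2={a,h}; S7={e,l}; S9={d,g}).
Every remaining block overlaps one of these, and no 5 of the listed blocks are pairwise disjoint, so 4 is the maximum.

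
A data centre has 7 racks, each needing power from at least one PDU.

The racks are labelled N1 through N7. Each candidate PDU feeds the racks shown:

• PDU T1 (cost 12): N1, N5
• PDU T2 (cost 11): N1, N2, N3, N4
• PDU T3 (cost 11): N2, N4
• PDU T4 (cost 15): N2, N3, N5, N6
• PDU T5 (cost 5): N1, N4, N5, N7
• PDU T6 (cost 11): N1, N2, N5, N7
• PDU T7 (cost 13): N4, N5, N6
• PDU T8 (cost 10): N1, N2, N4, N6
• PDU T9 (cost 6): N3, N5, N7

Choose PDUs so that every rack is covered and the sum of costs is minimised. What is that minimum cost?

T8, T9 together cover every rack (T8 ∪ T9 = {N1, N2, N3, N4, N5, N6, N7}); total cost 10 + 6 = 16.
The greedy pick T5, T4 costs 20; no covering selection beats 16.

16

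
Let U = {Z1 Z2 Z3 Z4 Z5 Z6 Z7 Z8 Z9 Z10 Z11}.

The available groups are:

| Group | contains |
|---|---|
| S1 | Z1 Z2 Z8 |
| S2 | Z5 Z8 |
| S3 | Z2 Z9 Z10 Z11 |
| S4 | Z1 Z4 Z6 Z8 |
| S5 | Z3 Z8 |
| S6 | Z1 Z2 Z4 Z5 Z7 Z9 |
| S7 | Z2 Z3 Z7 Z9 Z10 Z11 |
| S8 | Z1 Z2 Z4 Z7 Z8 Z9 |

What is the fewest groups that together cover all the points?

3

S2 and S4 and S7 together: S2 ∪ S4 ∪ S7 = {Z1, Z2, Z3, Z4, Z5, Z6, Z7, Z8, Z9, Z10, Z11} — every point is covered.
Only S4 contains Z6, so S4 is forced; the remaining 7 points need at least 2 more groups (each remaining group adds at most 6) — so at least 3 groups are needed, and 3 is optimal.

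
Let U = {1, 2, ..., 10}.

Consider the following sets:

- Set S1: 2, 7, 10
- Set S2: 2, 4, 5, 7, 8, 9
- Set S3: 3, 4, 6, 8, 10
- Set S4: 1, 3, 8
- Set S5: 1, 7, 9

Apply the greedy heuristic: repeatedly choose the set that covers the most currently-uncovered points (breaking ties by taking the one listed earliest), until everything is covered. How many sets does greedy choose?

Greedy: pick S2 (covers 6 new) → pick S3 (covers 3 new) → pick S4 (covers 1 new). Total picks: 3.

3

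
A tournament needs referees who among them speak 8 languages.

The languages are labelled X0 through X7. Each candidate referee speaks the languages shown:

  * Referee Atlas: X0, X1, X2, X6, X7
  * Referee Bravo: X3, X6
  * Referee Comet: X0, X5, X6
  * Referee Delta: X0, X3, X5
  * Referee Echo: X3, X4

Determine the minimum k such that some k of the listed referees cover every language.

Atlas and Comet and Echo together: Atlas ∪ Comet ∪ Echo = {X0, X1, X2, X3, X4, X5, X6, X7} — every language is covered.
Only Atlas contains X1, so Atlas is forced; the remaining 3 languages need at least 2 more referees (each remaining referee adds at most 2) — so at least 3 referees are needed, and 3 is optimal.

3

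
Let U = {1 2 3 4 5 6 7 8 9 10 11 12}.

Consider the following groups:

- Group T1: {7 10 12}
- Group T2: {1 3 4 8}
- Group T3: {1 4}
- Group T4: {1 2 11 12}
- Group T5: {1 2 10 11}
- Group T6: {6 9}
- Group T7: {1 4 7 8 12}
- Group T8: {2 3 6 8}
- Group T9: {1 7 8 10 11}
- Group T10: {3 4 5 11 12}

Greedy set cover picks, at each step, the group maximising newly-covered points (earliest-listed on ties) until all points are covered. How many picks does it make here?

Greedy: pick T7 (covers 5 new) → pick T5 (covers 3 new) → pick T6 (covers 2 new) → pick T10 (covers 2 new). Total picks: 4.

4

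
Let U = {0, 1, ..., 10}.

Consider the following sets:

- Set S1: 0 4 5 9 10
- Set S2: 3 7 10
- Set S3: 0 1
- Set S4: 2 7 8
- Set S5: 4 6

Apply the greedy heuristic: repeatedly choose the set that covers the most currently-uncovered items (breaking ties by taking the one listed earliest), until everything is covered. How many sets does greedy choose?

5

Greedy: pick S1 (covers 5 new) → pick S4 (covers 3 new) → pick S2 (covers 1 new) → pick S3 (covers 1 new) → pick S5 (covers 1 new). Total picks: 5.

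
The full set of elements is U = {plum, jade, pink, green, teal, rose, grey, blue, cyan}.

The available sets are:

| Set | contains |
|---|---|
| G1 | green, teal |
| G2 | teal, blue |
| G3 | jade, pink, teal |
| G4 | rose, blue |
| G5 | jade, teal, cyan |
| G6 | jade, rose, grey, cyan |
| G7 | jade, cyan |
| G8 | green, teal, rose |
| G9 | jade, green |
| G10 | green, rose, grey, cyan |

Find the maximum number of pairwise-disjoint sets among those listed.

G1, G4, G7 are pairwise disjoint (G1={green,teal}; G4={rose,blue}; G7={jade,cyan}).
Every remaining set overlaps one of these, and no 4 of the listed sets are pairwise disjoint, so 3 is the maximum.

3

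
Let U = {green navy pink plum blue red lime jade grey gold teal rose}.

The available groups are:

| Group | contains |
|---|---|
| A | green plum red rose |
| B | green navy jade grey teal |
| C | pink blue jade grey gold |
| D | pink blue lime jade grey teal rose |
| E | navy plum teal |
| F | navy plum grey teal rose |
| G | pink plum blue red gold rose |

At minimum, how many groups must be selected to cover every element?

Take {B, D, G}. Their union is {green, navy, pink, plum, blue, red, lime, jade, grey, gold, teal, rose}, which is all 12 elements.
Only D contains lime, so D is forced; the remaining 5 elements need at least 2 more groups (each remaining group adds at most 3) — so at least 3 groups are needed, and 3 is optimal.

3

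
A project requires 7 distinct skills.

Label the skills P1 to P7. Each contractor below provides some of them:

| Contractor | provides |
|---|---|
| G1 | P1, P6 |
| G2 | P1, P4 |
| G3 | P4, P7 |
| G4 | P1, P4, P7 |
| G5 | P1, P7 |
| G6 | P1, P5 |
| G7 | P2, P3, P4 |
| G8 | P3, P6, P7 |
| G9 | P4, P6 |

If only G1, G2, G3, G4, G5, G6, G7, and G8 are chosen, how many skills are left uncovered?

Union of G1, G2, G3, G4, G5, G6, G7, G8 = {P1, P2, P3, P4, P5, P6, P7} — that's every skill, so 0 are uncovered.

0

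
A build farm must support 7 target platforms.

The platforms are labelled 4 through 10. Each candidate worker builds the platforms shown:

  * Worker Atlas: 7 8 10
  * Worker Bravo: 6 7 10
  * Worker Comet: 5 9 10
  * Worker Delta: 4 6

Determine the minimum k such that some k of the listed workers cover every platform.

Atlas and Comet and Delta together: Atlas ∪ Comet ∪ Delta = {4, 5, 6, 7, 8, 9, 10} — every platform is covered.
Each worker has at most 3 platforms, and 2·3 = 6 < 7 — so at least 3 workers are needed, and 3 is optimal.

3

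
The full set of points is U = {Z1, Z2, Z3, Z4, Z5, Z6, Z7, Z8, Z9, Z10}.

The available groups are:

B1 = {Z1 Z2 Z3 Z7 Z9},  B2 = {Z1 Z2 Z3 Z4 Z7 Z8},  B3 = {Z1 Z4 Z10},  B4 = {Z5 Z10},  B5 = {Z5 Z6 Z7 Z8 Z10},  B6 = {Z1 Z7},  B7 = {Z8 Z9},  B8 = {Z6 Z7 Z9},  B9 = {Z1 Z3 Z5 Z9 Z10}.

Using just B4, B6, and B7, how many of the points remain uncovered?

Union of B4, B6, B7 = {Z1, Z5, Z7, Z8, Z9, Z10}.
Not covered: Z2, Z3, Z4, Z6 — 4 points.

4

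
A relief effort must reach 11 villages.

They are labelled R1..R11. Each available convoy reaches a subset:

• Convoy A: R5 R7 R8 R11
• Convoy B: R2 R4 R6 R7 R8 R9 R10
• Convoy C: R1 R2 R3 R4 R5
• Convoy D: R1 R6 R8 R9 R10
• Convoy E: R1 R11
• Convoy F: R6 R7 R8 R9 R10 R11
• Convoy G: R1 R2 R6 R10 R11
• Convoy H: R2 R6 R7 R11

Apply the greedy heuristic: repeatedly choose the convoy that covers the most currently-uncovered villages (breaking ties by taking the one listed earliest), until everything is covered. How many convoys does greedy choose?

Greedy: pick B (covers 7 new) → pick C (covers 3 new) → pick A (covers 1 new). Total picks: 3.
(The true minimum cover uses only 2 convoys, so greedy is not optimal here.)

3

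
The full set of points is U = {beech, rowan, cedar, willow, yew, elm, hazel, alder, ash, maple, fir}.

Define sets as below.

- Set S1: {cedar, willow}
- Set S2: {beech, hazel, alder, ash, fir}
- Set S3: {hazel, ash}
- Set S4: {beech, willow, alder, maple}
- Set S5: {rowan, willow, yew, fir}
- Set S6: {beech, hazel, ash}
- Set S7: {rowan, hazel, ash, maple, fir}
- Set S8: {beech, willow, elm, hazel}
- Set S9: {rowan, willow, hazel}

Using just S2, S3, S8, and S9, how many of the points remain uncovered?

Union of S2, S3, S8, S9 = {beech, rowan, willow, elm, hazel, alder, ash, fir}.
Not covered: cedar, yew, maple — 3 points.

3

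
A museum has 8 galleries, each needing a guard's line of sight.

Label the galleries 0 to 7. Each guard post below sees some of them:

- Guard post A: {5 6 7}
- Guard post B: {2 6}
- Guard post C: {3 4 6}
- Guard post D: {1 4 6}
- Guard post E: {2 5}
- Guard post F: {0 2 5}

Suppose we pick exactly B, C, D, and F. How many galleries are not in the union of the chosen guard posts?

Union of B, C, D, F = {0, 1, 2, 3, 4, 5, 6}.
Not covered: 7 — 1 gallery.

1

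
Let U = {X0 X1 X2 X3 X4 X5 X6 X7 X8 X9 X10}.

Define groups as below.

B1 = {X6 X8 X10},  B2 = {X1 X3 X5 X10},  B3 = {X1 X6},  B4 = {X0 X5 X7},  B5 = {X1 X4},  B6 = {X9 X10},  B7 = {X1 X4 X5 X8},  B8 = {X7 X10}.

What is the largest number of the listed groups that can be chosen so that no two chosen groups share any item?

B3, B4, B6 are pairwise disjoint (B3={X1,X6}; B4={X0,X5,X7}; B6={X9,X10}).
Every remaining group overlaps one of these, and no 4 of the listed groups are pairwise disjoint, so 3 is the maximum.

3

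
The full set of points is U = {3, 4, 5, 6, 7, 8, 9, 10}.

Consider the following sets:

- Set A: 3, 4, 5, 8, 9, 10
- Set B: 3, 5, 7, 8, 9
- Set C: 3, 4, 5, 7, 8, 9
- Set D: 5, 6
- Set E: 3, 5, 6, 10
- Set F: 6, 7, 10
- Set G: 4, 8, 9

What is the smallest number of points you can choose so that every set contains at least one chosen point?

2

The 2 points {6, 9} hit every set.
The sets D, G are pairwise disjoint, so any hitting set needs a separate point for each — at least 2. Hence 2 is optimal.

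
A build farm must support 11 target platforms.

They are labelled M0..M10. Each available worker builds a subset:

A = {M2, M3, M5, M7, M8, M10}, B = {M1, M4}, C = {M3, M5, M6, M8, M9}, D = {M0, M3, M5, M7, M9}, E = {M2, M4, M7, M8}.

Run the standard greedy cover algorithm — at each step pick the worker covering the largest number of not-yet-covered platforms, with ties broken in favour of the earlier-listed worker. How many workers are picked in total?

4

Greedy: pick A (covers 6 new) → pick B (covers 2 new) → pick C (covers 2 new) → pick D (covers 1 new). Total picks: 4.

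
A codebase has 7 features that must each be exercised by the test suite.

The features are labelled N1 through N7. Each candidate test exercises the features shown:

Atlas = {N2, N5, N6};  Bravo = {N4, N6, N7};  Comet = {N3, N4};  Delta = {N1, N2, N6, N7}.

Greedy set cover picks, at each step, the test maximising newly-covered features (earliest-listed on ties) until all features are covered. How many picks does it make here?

3

Greedy: pick Delta (covers 4 new) → pick Comet (covers 2 new) → pick Atlas (covers 1 new). Total picks: 3.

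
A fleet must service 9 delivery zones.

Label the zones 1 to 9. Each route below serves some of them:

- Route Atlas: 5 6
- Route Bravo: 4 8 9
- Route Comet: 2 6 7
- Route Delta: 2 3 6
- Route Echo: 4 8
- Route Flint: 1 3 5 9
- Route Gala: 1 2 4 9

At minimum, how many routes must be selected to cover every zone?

Comet and Echo and Flint together: Comet ∪ Echo ∪ Flint = {1, 2, 3, 4, 5, 6, 7, 8, 9} — every zone is covered.
Each route has at most 4 zones, and 2·4 = 8 < 9 — so at least 3 routes are needed, and 3 is optimal.

3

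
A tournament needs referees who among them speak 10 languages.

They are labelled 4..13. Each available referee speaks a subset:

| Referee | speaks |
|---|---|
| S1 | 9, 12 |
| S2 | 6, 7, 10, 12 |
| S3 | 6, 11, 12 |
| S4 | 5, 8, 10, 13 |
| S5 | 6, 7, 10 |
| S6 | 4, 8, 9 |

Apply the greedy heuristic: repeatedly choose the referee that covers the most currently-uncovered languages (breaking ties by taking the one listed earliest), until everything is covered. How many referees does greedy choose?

4

Greedy: pick S2 (covers 4 new) → pick S4 (covers 3 new) → pick S6 (covers 2 new) → pick S3 (covers 1 new). Total picks: 4.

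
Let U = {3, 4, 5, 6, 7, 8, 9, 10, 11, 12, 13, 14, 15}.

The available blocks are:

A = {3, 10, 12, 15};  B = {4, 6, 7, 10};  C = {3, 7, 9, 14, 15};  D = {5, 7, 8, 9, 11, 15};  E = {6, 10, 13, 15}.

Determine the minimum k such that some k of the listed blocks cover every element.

5

A, B, C, D, and E cover everything between them: the union {3, 4, 5, 6, 7, 8, 9, 10, 11, 12, 13, 14, 15} is all of U.
No 4 of the 5 blocks cover everything (all 5 combinations miss at least one element), so 5 is optimal.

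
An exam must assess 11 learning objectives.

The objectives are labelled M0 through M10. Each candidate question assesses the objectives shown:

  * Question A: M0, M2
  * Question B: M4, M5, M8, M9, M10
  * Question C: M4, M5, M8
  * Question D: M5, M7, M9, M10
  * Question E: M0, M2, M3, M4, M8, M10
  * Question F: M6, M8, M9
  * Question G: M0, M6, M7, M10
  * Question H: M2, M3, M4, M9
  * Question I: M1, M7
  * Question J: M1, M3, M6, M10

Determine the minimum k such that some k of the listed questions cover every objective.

D and E and J together: D ∪ E ∪ J = {M0, M1, M2, M3, M4, M5, M6, M7, M8, M9, M10} — every objective is covered.
No 2 of the 10 questions cover everything (all 45 combinations miss at least one objective), so 3 is optimal.

3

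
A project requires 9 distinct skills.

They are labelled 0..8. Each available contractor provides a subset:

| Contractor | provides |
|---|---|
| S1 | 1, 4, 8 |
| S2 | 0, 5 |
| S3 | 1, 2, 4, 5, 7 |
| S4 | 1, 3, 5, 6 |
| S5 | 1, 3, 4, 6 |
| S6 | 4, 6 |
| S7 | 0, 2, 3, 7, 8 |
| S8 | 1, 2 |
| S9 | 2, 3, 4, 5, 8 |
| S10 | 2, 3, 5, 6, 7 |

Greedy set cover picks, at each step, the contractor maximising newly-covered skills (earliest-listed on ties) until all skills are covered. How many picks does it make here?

Greedy: pick S3 (covers 5 new) → pick S7 (covers 3 new) → pick S4 (covers 1 new). Total picks: 3.

3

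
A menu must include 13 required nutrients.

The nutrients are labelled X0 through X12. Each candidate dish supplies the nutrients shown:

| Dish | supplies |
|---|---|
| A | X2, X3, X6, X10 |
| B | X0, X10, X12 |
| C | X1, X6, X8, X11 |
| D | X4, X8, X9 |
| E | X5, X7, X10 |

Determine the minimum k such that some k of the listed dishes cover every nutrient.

5

Take {A, B, C, D, E}. Their union is {X0, X1, X2, X3, X4, X5, X6, X7, X8, X9, X10, X11, X12}, which is all 13 nutrients.
No 4 of the 5 dishes cover everything (all 5 combinations miss at least one nutrient), so 5 is optimal.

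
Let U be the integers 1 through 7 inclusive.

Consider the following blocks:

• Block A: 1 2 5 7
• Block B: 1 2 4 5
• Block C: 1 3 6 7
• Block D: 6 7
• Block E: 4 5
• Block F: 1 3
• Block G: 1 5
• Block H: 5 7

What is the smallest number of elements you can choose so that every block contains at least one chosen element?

Take T = {1, 5, 7}. Each listed block contains at least one of these, so T is a hitting set of size 3.
The blocks D, E, F are pairwise disjoint, so any hitting set needs a separate element for each — at least 3. Hence 3 is optimal.

3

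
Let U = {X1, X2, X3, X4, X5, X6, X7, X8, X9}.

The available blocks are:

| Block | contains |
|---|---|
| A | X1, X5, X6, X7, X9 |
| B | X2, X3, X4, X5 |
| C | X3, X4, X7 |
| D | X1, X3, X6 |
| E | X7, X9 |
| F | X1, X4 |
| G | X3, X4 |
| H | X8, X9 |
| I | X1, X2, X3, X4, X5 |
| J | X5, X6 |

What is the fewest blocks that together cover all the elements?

Take {A, B, H}. Their union is {X1, X2, X3, X4, X5, X6, X7, X8, X9}, which is all 9 elements.
Only H contains X8, so H is forced; the remaining 7 elements need at least 2 more blocks (each remaining block adds at most 5) — so at least 3 blocks are needed, and 3 is optimal.

3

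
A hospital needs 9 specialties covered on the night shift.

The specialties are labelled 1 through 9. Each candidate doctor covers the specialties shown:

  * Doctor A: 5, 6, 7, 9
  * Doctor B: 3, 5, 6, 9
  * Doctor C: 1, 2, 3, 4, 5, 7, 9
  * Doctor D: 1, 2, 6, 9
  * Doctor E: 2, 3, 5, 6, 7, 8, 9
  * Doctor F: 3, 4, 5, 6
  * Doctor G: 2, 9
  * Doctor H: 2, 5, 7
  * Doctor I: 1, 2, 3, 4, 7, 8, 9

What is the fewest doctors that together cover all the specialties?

2

Take {C, E}. Their union is {1, 2, 3, 4, 5, 6, 7, 8, 9}, which is all 9 specialties.
No single doctor has all 9 specialties (the largest, C, has 7), so 2 is optimal.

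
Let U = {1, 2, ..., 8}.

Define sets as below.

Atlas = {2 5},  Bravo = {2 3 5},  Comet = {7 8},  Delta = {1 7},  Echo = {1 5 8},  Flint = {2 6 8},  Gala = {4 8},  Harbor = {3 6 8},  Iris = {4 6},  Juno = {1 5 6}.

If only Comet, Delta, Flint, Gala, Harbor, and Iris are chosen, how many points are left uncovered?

Union of Comet, Delta, Flint, Gala, Harbor, Iris = {1, 2, 3, 4, 6, 7, 8}.
Not covered: 5 — 1 point.

1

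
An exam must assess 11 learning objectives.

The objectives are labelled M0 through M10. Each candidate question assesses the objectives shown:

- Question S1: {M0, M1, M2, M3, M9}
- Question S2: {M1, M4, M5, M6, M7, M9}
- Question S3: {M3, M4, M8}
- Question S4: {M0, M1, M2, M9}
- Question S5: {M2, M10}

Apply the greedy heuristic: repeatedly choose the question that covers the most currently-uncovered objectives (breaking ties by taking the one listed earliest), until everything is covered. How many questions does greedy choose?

4

Greedy: pick S2 (covers 6 new) → pick S1 (covers 3 new) → pick S3 (covers 1 new) → pick S5 (covers 1 new). Total picks: 4.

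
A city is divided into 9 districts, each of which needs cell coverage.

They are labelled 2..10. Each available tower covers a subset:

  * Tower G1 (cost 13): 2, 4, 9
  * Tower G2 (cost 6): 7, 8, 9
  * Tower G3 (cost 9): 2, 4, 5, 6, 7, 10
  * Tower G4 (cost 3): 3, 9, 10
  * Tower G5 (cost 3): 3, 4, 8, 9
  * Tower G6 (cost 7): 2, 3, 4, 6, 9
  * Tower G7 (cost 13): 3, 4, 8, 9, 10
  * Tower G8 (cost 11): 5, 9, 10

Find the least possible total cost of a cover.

12

G3, G5 together cover every district (G3 ∪ G5 = {2, 3, 4, 5, 6, 7, 8, 9, 10}); total cost 9 + 3 = 12.
No covering selection has total cost below 12.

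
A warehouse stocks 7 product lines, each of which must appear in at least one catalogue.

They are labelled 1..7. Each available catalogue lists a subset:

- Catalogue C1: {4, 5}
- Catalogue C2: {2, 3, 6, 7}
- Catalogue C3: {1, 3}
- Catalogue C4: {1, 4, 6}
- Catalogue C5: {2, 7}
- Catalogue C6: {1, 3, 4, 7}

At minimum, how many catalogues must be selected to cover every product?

C1 and C2 and C3 together: C1 ∪ C2 ∪ C3 = {1, 2, 3, 4, 5, 6, 7} — every product is covered.
Only C1 contains 5, so C1 is forced; the remaining 5 products need at least 2 more catalogues (each remaining catalogue adds at most 4) — so at least 3 catalogues are needed, and 3 is optimal.

3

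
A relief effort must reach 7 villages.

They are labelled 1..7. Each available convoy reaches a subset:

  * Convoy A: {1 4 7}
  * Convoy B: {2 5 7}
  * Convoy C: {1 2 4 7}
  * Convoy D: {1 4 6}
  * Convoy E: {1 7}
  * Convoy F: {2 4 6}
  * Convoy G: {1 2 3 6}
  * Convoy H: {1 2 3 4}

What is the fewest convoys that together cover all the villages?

B and F and H together: B ∪ F ∪ H = {1, 2, 3, 4, 5, 6, 7} — every village is covered.
Only B contains 5, so B is forced; the remaining 4 villages need at least 2 more convoys (each remaining convoy adds at most 3) — so at least 3 convoys are needed, and 3 is optimal.

3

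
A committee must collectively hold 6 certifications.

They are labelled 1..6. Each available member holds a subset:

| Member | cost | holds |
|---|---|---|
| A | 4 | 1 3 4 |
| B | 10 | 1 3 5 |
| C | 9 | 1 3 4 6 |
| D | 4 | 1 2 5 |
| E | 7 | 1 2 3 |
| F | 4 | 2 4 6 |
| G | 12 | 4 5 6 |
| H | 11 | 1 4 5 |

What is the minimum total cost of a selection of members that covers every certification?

12

A, D, F together cover every certification (A ∪ D ∪ F = {1, 2, 3, 4, 5, 6}); total cost 4 + 4 + 4 = 12.
No covering selection has total cost below 12.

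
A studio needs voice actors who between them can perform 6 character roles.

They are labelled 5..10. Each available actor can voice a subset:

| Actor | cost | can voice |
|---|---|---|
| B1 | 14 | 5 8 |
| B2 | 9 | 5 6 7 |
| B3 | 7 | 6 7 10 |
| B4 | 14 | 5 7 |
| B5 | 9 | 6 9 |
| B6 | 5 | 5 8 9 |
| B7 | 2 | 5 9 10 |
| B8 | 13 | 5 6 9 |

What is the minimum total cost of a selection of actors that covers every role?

B3, B6 together cover every role (B3 ∪ B6 = {5, 6, 7, 8, 9, 10}); total cost 7 + 5 = 12.
The greedy pick B7, B3, B6 costs 14; no covering selection beats 12.

12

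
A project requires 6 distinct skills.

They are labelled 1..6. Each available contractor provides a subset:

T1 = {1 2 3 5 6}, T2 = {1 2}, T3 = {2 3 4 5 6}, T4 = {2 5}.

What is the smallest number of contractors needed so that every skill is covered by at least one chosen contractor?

T1 and T3 together: T1 ∪ T3 = {1, 2, 3, 4, 5, 6} — every skill is covered.
No single contractor has all 6 skills (the largest, T1, has 5), so 2 is optimal.

2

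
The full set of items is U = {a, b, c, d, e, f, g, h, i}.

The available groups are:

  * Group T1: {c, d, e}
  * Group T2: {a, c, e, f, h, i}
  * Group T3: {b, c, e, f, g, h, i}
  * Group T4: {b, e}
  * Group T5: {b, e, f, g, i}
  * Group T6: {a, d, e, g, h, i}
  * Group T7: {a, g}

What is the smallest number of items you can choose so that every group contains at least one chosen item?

The 2 items {a, e} hit every group.
The groups T1, T7 are pairwise disjoint, so any hitting set needs a separate item for each — at least 2. Hence 2 is optimal.

2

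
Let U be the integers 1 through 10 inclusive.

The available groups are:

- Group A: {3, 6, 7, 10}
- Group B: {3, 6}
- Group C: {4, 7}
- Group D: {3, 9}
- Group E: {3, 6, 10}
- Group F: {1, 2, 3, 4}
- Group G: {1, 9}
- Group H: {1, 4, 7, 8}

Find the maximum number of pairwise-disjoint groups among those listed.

C, E, G are pairwise disjoint (C={4,7}; E={3,6,10}; G={1,9}).
Every remaining group overlaps one of these, and no 4 of the listed groups are pairwise disjoint, so 3 is the maximum.

3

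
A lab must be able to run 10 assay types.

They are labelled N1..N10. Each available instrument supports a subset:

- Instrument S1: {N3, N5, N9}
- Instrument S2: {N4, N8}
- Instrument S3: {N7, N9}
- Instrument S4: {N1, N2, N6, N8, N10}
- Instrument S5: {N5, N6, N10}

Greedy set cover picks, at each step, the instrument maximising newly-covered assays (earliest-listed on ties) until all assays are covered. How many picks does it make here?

4

Greedy: pick S4 (covers 5 new) → pick S1 (covers 3 new) → pick S2 (covers 1 new) → pick S3 (covers 1 new). Total picks: 4.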